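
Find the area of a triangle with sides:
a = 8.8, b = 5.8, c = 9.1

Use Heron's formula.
s = (8.8 + 5.8 + 9.1)/2 = 23.7/2 = 11.85
s − a = 3.05, s − b = 6.05, s − c = 2.75
s(s−a)(s−b)(s−c) = 11.85·3.05·6.05·2.75 ≈ 601.321
Area = √601.321 ≈ 24.5218

Area = 24.52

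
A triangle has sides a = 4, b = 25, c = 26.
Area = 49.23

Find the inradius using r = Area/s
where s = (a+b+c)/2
s = (4 + 25 + 26)/2 = 55/2 = 27.5
r = Area/s = 49.23/27.5 ≈ 1.79018

r = 1.79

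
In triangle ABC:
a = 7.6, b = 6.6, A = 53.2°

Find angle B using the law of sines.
a/sin(A) = b/sin(B)  ⇒  sin(B) = b·sin(A)/a = 6.6·sin(53.2°)/7.6
sin(53.2°) ≈ 0.800731
sin(B) ≈ 6.6·0.800731/7.6 ≈ 5.28483/7.6 ≈ 0.695372
B = arcsin(0.695372) ≈ 44.0569°
(Since b ≤ a we need B ≤ A, so the obtuse alternative 180° − 44.0569° ≈ 135.943° is rejected.)

B = 44.06°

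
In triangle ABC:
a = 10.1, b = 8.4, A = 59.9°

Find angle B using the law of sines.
a/sin(A) = b/sin(B)  ⇒  sin(B) = b·sin(A)/a = 8.4·sin(59.9°)/10.1
sin(59.9°) ≈ 0.865151
sin(B) ≈ 8.4·0.865151/10.1 ≈ 7.26727/10.1 ≈ 0.719532
B = arcsin(0.719532) ≈ 46.0158°
(Since b ≤ a we need B ≤ A, so the obtuse alternative 180° − 46.0158° ≈ 133.984° is rejected.)

B = 46.02°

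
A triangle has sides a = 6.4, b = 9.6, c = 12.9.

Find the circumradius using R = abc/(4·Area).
First find the area with Heron's formula.
s = (6.4 + 9.6 + 12.9)/2 = 14.45
Area = √(s(s−a)(s−b)(s−c)) = √(14.45·8.05·4.85·1.55) ≈ √874.454 ≈ 29.5712
abc = 6.4·9.6·12.9 = 792.576
R = abc/(4·Area) ≈ 792.576/(4·29.5712) = 792.576/118.285 ≈ 6.70058

R = 6.701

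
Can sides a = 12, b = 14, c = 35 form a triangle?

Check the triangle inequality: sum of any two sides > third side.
a + b vs c: 12 + 14 = 26 ≤ 35  ✗
a + c vs b: 12 + 35 = 47 > 14  ✓
b + c vs a: 14 + 35 = 49 > 12  ✓

No: 12 + 14 = 26 is not > 35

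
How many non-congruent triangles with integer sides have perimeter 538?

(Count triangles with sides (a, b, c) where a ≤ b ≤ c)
Let a ≤ b ≤ c with a + b + c = 538. The only binding inequality is a + b > c, i.e. 538 − c > c, so c < 538/2; and c ≥ 538/3 since c is the largest side.
So 180 ≤ c ≤ 268. For each c, b runs from ⌈(538 − c)/2⌉ up to c (then a = 538 − b − c satisfies 1 ≤ a ≤ b automatically), giving c − ⌈(538 − c)/2⌉ + 1 choices.
Summing over c: 2 + 3 + 5 + 6 + … + 132 + 134  (89 terms, c = 180, …, 268) = 6030
Check (closed form: nearest integer to p²/48 for even p, (p+3)²/48 for odd p): 538²/48 = 289444/48 ≈ 6030.08 → 6030

6030 triangles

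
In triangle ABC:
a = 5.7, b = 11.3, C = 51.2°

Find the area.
Two sides and the included angle (SAS): A = ½·a·b·sin(C) = ½·5.7·11.3·sin(51.2°)
sin(51.2°) ≈ 0.779338
A ≈ ½·64.41·0.779338 = 32.205·0.779338 ≈ 25.0986

Area = 25.1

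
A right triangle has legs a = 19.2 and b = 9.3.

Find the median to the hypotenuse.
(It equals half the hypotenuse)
Hypotenuse c = √(a² + b²) = √(368.64 + 86.49) = √455.13 ≈ 21.3338
Median to hypotenuse = c/2 ≈ 21.3338/2 ≈ 10.6669

Median = 10.67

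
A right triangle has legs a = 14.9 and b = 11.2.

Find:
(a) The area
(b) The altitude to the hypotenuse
(a) The legs are perpendicular, so Area = ½·a·b = ½·14.9·11.2 = ½·166.88 = 83.44
(b) Hypotenuse c = √(a² + b²) = √(222.01 + 125.44) = √347.45 ≈ 18.64
    Area = ½·c·h_c  ⇒  h_c = 2·Area/c = 166.88/18.64 ≈ 8.95278

Area = 83.44, h_c = 8.953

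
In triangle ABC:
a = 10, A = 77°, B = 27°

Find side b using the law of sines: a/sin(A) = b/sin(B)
a/sin(A) = b/sin(B)  ⇒  b = a·sin(B)/sin(A) = 10·sin(27°)/sin(77°)
sin(27°) ≈ 0.45399, sin(77°) ≈ 0.97437
b ≈ 10·0.45399/0.97437 ≈ 4.5399/0.97437 ≈ 4.65932

b = 4.659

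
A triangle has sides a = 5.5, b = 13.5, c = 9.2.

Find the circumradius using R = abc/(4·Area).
First find the area with Heron's formula.
s = (5.5 + 13.5 + 9.2)/2 = 14.1
Area = √(s(s−a)(s−b)(s−c)) = √(14.1·8.6·0.6·4.9) ≈ √356.504 ≈ 18.8813
abc = 5.5·13.5·9.2 = 683.1
R = abc/(4·Area) ≈ 683.1/(4·18.8813) = 683.1/75.5253 ≈ 9.04465

R = 9.045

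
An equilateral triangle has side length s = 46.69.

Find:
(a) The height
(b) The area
(a) The height splits the triangle into two 30-60-90 halves: h = s·√3/2 = 46.69·1.73205/2 ≈ 80.8695/2 ≈ 40.4347
(b) Area = (√3/4)·s² = (√3/4)·46.69² = (√3/4)·2179.9561 ≈ 0.433013·2179.9561 ≈ 943.949

Height = 40.43, Area = 943.9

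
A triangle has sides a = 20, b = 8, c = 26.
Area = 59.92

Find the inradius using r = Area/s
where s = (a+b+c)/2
s = (20 + 8 + 26)/2 = 54/2 = 27
r = Area/s = 59.92/27 ≈ 2.21926

r = 2.219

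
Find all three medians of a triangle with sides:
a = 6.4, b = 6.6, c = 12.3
Median formula: m_a = ½√(2b² + 2c² − a²) (and cyclically). a² = 40.96, b² = 43.56, c² = 151.29.
m_a = ½√(2·43.56 + 2·151.29 − 40.96) = ½√348.74 ≈ ½·18.6746 ≈ 9.33729
m_b = ½√(2·40.96 + 2·151.29 − 43.56) = ½√340.94 ≈ ½·18.4646 ≈ 9.23228
m_c = ½√(2·40.96 + 2·43.56 − 151.29) = ½√17.75 ≈ ½·4.21307 ≈ 2.10654

m_a = 9.337, m_b = 9.232, m_c = 2.107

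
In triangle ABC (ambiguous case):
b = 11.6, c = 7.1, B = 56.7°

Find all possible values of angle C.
b/sin(B) = c/sin(C)  ⇒  sin(C) = c·sin(B)/b = 7.1·sin(56.7°)/11.6
sin(56.7°) ≈ 0.835807
sin(C) ≈ 7.1·0.835807/11.6 ≈ 5.93423/11.6 ≈ 0.511572
Candidate 1: C₁ = arcsin(0.511572) ≈ 30.7686°  →  A = 180° − 56.7° − 30.7686° ≈ 92.5314° > 0, valid
Candidate 2: C₂ = 180° − C₁ ≈ 149.231°  →  A = 180° − 56.7° − 149.231° ≈ -25.9314° ≤ 0, not a valid triangle

C = 30.77° (one solution)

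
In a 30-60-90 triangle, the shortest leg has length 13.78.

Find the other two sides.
In a 30-60-90 triangle the sides are in ratio 1 : √3 : 2 (short leg : long leg : hypotenuse).
Long leg = 13.78·√3 ≈ 13.78·1.73205 ≈ 23.8677
Hypotenuse = 2·13.78 = 27.56

Long leg = 13.78√3 = 23.87, Hypotenuse = 27.56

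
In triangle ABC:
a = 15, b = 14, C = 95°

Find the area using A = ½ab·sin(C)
A = ½·a·b·sin(C) = ½·15·14·sin(95°)
sin(95°) ≈ 0.996195
A ≈ ½·210·0.996195 = 105·0.996195 ≈ 104.6

Area = 104.6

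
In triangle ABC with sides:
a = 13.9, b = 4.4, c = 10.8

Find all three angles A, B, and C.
Law of cosines for each angle (a² = 193.21, b² = 19.36, c² = 116.64):
cos(A) = (b² + c² − a²)/(2bc) = (19.36 + 116.64 − 193.21)/(2·4.4·10.8) = -57.21/95.04 ≈ -0.601957  ⇒  A ≈ 127.01°
cos(B) = (a² + c² − b²)/(2ac) = (193.21 + 116.64 − 19.36)/(2·13.9·10.8) = 290.49/300.24 ≈ 0.967526  ⇒  B ≈ 14.6416°
cos(C) = (a² + b² − c²)/(2ab) = (193.21 + 19.36 − 116.64)/(2·13.9·4.4) = 95.93/122.32 ≈ 0.784254  ⇒  C ≈ 38.3482°
Check: A + B + C ≈ 180°

A = 127°, B = 14.64°, C = 38.35°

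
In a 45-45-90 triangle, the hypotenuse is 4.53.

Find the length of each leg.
In a 45-45-90 triangle hypotenuse = leg·√2, so leg = hypotenuse/√2.
Leg = 4.53/√2 ≈ 4.53/1.41421 ≈ 3.20319

Each leg = 3.203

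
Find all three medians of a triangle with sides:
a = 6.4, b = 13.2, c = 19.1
Median formula: m_a = ½√(2b² + 2c² − a²) (and cyclically). a² = 40.96, b² = 174.24, c² = 364.81.
m_a = ½√(2·174.24 + 2·364.81 − 40.96) = ½√1037.14 ≈ ½·32.2047 ≈ 16.1023
m_b = ½√(2·40.96 + 2·364.81 − 174.24) = ½√637.3 ≈ ½·25.2448 ≈ 12.6224
m_c = ½√(2·40.96 + 2·174.24 − 364.81) = ½√65.59 ≈ ½·8.09877 ≈ 4.04938

m_a = 16.1, m_b = 12.62, m_c = 4.049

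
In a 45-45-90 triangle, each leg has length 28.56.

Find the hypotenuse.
In a 45-45-90 triangle the sides are in ratio 1 : 1 : √2, so hypotenuse = leg·√2.
Hypotenuse = 28.56·√2 ≈ 28.56·1.41421 ≈ 40.3899

Hypotenuse = 28.56√2 = 40.39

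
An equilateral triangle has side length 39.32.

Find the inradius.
r = Area/s with s the semi-perimeter.
Area = (√3/4)·39.32² = (√3/4)·1546.0624 ≈ 0.433013·1546.0624 ≈ 669.465
s = 3·39.32/2 = 58.98
r ≈ 669.465/58.98 ≈ 11.3507
(Equivalently r = side/(2√3) = 39.32/3.4641 ≈ 11.3507.)

r = 11.35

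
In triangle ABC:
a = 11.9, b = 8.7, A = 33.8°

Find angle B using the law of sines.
a/sin(A) = b/sin(B)  ⇒  sin(B) = b·sin(A)/a = 8.7·sin(33.8°)/11.9
sin(33.8°) ≈ 0.556296
sin(B) ≈ 8.7·0.556296/11.9 ≈ 4.83977/11.9 ≈ 0.406704
B = arcsin(0.406704) ≈ 23.9979°
(Since b ≤ a we need B ≤ A, so the obtuse alternative 180° − 23.9979° ≈ 156.002° is rejected.)

B = 24°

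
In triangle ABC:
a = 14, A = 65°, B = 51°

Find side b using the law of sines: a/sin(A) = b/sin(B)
a/sin(A) = b/sin(B)  ⇒  b = a·sin(B)/sin(A) = 14·sin(51°)/sin(65°)
sin(51°) ≈ 0.777146, sin(65°) ≈ 0.906308
b ≈ 14·0.777146/0.906308 ≈ 10.88/0.906308 ≈ 12.0048

b = 12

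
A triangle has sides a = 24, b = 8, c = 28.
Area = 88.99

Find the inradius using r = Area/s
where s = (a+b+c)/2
s = (24 + 8 + 28)/2 = 60/2 = 30
r = Area/s = 88.99/30 ≈ 2.96633

r = 2.966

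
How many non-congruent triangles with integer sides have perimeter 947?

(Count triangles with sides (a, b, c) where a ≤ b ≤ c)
Let a ≤ b ≤ c with a + b + c = 947. The only binding inequality is a + b > c, i.e. 947 − c > c, so c < 947/2; and c ≥ 947/3 since c is the largest side.
So 316 ≤ c ≤ 473. For each c, b runs from ⌈(947 − c)/2⌉ up to c (then a = 947 − b − c satisfies 1 ≤ a ≤ b automatically), giving c − ⌈(947 − c)/2⌉ + 1 choices.
Summing over c: 1 + 3 + 4 + 6 + … + 235 + 237  (158 terms, c = 316, …, 473) = 18802
Check (closed form: nearest integer to p²/48 for even p, (p+3)²/48 for odd p): (947+3)²/48 = 950²/48 = 902500/48 ≈ 18802.08 → 18802

18802 triangles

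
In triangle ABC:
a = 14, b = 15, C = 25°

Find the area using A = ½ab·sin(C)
A = ½·a·b·sin(C) = ½·14·15·sin(25°)
sin(25°) ≈ 0.422618
A ≈ ½·210·0.422618 = 105·0.422618 ≈ 44.3749

Area = 44.37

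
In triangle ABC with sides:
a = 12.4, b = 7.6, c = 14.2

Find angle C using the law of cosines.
c² = a² + b² − 2ab·cos(C)  ⇒  cos(C) = (a² + b² − c²)/(2ab)
cos(C) = (12.4² + 7.6² − 14.2²)/(2·12.4·7.6) = (153.76 + 57.76 − 201.64)/188.48 = 9.88/188.48 ≈ 0.0524194
C = arccos(0.0524194) ≈ 86.9952°

C = 87°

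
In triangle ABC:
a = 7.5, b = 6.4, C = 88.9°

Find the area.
Two sides and the included angle (SAS): A = ½·a·b·sin(C) = ½·7.5·6.4·sin(88.9°)
sin(88.9°) ≈ 0.999816
A ≈ ½·48·0.999816 = 24·0.999816 ≈ 23.9956

Area = 24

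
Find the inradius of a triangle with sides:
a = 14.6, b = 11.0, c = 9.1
r = Area/s where s is the semi-perimeter.
s = (14.6 + 11.0 + 9.1)/2 = 34.7/2 = 17.35
Area = √(s(s−a)(s−b)(s−c)) = √(17.35·2.75·6.35·8.25) ≈ √2499.54 ≈ 49.9954
r ≈ 49.9954/17.35 ≈ 2.88158

r = 2.882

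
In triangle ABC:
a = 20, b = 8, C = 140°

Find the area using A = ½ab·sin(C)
A = ½·a·b·sin(C) = ½·20·8·sin(140°)
sin(140°) ≈ 0.642788
A ≈ ½·160·0.642788 = 80·0.642788 ≈ 51.423

Area = 51.42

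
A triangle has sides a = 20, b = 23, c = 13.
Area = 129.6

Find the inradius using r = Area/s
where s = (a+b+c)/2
s = (20 + 23 + 13)/2 = 56/2 = 28
r = Area/s = 129.6/28 ≈ 4.62857

r = 4.629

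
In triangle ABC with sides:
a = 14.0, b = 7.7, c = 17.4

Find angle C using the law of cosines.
c² = a² + b² − 2ab·cos(C)  ⇒  cos(C) = (a² + b² − c²)/(2ab)
cos(C) = (14.0² + 7.7² − 17.4²)/(2·14.0·7.7) = (196 + 59.29 − 302.76)/215.6 = -47.47/215.6 ≈ -0.220176
C = arccos(-0.220176) ≈ 102.719°

C = 102.7°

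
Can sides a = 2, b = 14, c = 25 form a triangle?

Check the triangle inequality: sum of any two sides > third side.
a + b vs c: 2 + 14 = 16 ≤ 25  ✗
a + c vs b: 2 + 25 = 27 > 14  ✓
b + c vs a: 14 + 25 = 39 > 2  ✓

No: 2 + 14 = 16 is not > 25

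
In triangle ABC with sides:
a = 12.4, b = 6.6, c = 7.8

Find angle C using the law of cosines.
c² = a² + b² − 2ab·cos(C)  ⇒  cos(C) = (a² + b² − c²)/(2ab)
cos(C) = (12.4² + 6.6² − 7.8²)/(2·12.4·6.6) = (153.76 + 43.56 − 60.84)/163.68 = 136.48/163.68 ≈ 0.833822
C = arccos(0.833822) ≈ 33.5066°

C = 33.51°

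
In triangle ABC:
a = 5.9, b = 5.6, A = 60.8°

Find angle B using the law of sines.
a/sin(A) = b/sin(B)  ⇒  sin(B) = b·sin(A)/a = 5.6·sin(60.8°)/5.9
sin(60.8°) ≈ 0.872922
sin(B) ≈ 5.6·0.872922/5.9 ≈ 4.88836/5.9 ≈ 0.828536
B = arcsin(0.828536) ≈ 55.9487°
(Since b ≤ a we need B ≤ A, so the obtuse alternative 180° − 55.9487° ≈ 124.051° is rejected.)

B = 55.95°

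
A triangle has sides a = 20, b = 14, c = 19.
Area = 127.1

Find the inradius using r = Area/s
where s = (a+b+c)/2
s = (20 + 14 + 19)/2 = 53/2 = 26.5
r = Area/s = 127.1/26.5 ≈ 4.79623

r = 4.796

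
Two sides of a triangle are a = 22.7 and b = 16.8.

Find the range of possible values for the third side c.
Triangle inequality: |a − b| < c < a + b
|a − b| = |22.7 − 16.8| = 5.9
a + b = 22.7 + 16.8 = 39.5

5.9 < c < 39.5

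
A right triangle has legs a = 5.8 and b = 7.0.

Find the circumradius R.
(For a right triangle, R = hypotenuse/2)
Hypotenuse c = √(a² + b²) = √(33.64 + 49) = √82.64 ≈ 9.09065
R = c/2 ≈ 9.09065/2 ≈ 4.54533

R = 4.545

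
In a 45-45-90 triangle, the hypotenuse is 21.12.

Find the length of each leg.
In a 45-45-90 triangle hypotenuse = leg·√2, so leg = hypotenuse/√2.
Leg = 21.12/√2 ≈ 21.12/1.41421 ≈ 14.9341

Each leg = 14.93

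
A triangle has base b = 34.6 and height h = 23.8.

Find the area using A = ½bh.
A = ½·b·h = ½·34.6·23.8 = ½·823.48 = 411.74

Area = 411.74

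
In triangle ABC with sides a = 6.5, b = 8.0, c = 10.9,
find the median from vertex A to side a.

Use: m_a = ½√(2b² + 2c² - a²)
m_a = ½√(2·8.0² + 2·10.9² − 6.5²) = ½√(2·64 + 2·118.81 − 42.25) = ½√(128 + 237.62 − 42.25) = ½√323.37
√323.37 ≈ 17.9825, so m_a ≈ 8.99125

m_a = 8.991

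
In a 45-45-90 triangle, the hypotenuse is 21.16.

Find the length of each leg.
In a 45-45-90 triangle hypotenuse = leg·√2, so leg = hypotenuse/√2.
Leg = 21.16/√2 ≈ 21.16/1.41421 ≈ 14.9624

Each leg = 14.96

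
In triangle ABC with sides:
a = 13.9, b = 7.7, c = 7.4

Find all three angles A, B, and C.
Law of cosines for each angle (a² = 193.21, b² = 59.29, c² = 54.76):
cos(A) = (b² + c² − a²)/(2bc) = (59.29 + 54.76 − 193.21)/(2·7.7·7.4) = -79.16/113.96 ≈ -0.69463  ⇒  A ≈ 133.998°
cos(B) = (a² + c² − b²)/(2ac) = (193.21 + 54.76 − 59.29)/(2·13.9·7.4) = 188.68/205.72 ≈ 0.917169  ⇒  B ≈ 23.4843°
cos(C) = (a² + b² − c²)/(2ab) = (193.21 + 59.29 − 54.76)/(2·13.9·7.7) = 197.74/214.06 ≈ 0.92376  ⇒  C ≈ 22.5179°
Check: A + B + C ≈ 180°

A = 134°, B = 23.48°, C = 22.52°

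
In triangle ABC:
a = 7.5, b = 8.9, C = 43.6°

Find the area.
Two sides and the included angle (SAS): A = ½·a·b·sin(C) = ½·7.5·8.9·sin(43.6°)
sin(43.6°) ≈ 0.68962
A ≈ ½·66.75·0.68962 = 33.375·0.68962 ≈ 23.0161

Area = 23.02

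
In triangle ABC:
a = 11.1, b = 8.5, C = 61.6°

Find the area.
Two sides and the included angle (SAS): A = ½·a·b·sin(C) = ½·11.1·8.5·sin(61.6°)
sin(61.6°) ≈ 0.879649
A ≈ ½·94.35·0.879649 = 47.175·0.879649 ≈ 41.4974

Area = 41.5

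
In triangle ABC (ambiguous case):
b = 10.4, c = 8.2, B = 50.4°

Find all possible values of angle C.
b/sin(B) = c/sin(C)  ⇒  sin(C) = c·sin(B)/b = 8.2·sin(50.4°)/10.4
sin(50.4°) ≈ 0.770513
sin(C) ≈ 8.2·0.770513/10.4 ≈ 6.31821/10.4 ≈ 0.60752
Candidate 1: C₁ = arcsin(0.60752) ≈ 37.4104°  →  A = 180° − 50.4° − 37.4104° ≈ 92.1896° > 0, valid
Candidate 2: C₂ = 180° − C₁ ≈ 142.59°  →  A = 180° − 50.4° − 142.59° ≈ -12.9896° ≤ 0, not a valid triangle

C = 37.41° (one solution)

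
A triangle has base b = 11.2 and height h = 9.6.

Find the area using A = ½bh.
A = ½·b·h = ½·11.2·9.6 = ½·107.52 = 53.76

Area = 53.76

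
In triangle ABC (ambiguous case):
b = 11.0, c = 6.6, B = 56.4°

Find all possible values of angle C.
b/sin(B) = c/sin(C)  ⇒  sin(C) = c·sin(B)/b = 6.6·sin(56.4°)/11.0
sin(56.4°) ≈ 0.832921
sin(C) ≈ 6.6·0.832921/11.0 ≈ 5.49728/11.0 ≈ 0.499753
Candidate 1: C₁ = arcsin(0.499753) ≈ 29.9836°  →  A = 180° − 56.4° − 29.9836° ≈ 93.6164° > 0, valid
Candidate 2: C₂ = 180° − C₁ ≈ 150.016°  →  A = 180° − 56.4° − 150.016° ≈ -26.4164° ≤ 0, not a valid triangle

C = 29.98° (one solution)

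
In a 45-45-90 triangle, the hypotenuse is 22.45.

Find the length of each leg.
In a 45-45-90 triangle hypotenuse = leg·√2, so leg = hypotenuse/√2.
Leg = 22.45/√2 ≈ 22.45/1.41421 ≈ 15.8745

Each leg = 15.87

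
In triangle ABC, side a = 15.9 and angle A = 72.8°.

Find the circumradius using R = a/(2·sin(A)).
R = a/(2·sin(A)) = 15.9/(2·sin(72.8°))
sin(72.8°) ≈ 0.955278
R ≈ 15.9/(2·0.955278) = 15.9/1.91056 ≈ 8.32218

R = 8.322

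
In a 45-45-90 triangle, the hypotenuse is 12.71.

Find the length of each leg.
In a 45-45-90 triangle hypotenuse = leg·√2, so leg = hypotenuse/√2.
Leg = 12.71/√2 ≈ 12.71/1.41421 ≈ 8.98733

Each leg = 8.987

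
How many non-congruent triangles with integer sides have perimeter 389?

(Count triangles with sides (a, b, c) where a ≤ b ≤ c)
Let a ≤ b ≤ c with a + b + c = 389. The only binding inequality is a + b > c, i.e. 389 − c > c, so c < 389/2; and c ≥ 389/3 since c is the largest side.
So 130 ≤ c ≤ 194. For each c, b runs from ⌈(389 − c)/2⌉ up to c (then a = 389 − b − c satisfies 1 ≤ a ≤ b automatically), giving c − ⌈(389 − c)/2⌉ + 1 choices.
Summing over c: 1 + 3 + 4 + 6 + … + 96 + 97  (65 terms, c = 130, …, 194) = 3201
Check (closed form: nearest integer to p²/48 for even p, (p+3)²/48 for odd p): (389+3)²/48 = 392²/48 = 153664/48 ≈ 3201.33 → 3201

3201 triangles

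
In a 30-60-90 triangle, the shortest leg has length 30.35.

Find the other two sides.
In a 30-60-90 triangle the sides are in ratio 1 : √3 : 2 (short leg : long leg : hypotenuse).
Long leg = 30.35·√3 ≈ 30.35·1.73205 ≈ 52.5677
Hypotenuse = 2·30.35 = 60.7

Long leg = 30.35√3 = 52.57, Hypotenuse = 60.7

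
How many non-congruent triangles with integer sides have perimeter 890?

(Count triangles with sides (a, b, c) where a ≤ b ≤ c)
Let a ≤ b ≤ c with a + b + c = 890. The only binding inequality is a + b > c, i.e. 890 − c > c, so c < 890/2; and c ≥ 890/3 since c is the largest side.
So 297 ≤ c ≤ 444. For each c, b runs from ⌈(890 − c)/2⌉ up to c (then a = 890 − b − c satisfies 1 ≤ a ≤ b automatically), giving c − ⌈(890 − c)/2⌉ + 1 choices.
Summing over c: 1 + 3 + 4 + 6 + … + 220 + 222  (148 terms, c = 297, …, 444) = 16502
Check (closed form: nearest integer to p²/48 for even p, (p+3)²/48 for odd p): 890²/48 = 792100/48 ≈ 16502.08 → 16502

16502 triangles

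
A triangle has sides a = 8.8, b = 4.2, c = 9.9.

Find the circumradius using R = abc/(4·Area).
First find the area with Heron's formula.
s = (8.8 + 4.2 + 9.9)/2 = 11.45
Area = √(s(s−a)(s−b)(s−c)) = √(11.45·2.65·7.25·1.55) ≈ √340.974 ≈ 18.4655
abc = 8.8·4.2·9.9 = 365.904
R = abc/(4·Area) ≈ 365.904/(4·18.4655) = 365.904/73.8619 ≈ 4.95389

R = 4.954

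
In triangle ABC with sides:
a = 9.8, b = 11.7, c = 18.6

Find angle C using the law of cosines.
c² = a² + b² − 2ab·cos(C)  ⇒  cos(C) = (a² + b² − c²)/(2ab)
cos(C) = (9.8² + 11.7² − 18.6²)/(2·9.8·11.7) = (96.04 + 136.89 − 345.96)/229.32 = -113.03/229.32 ≈ -0.492892
C = arccos(-0.492892) ≈ 119.531°

C = 119.5°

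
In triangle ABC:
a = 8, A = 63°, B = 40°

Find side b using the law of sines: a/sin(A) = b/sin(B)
a/sin(A) = b/sin(B)  ⇒  b = a·sin(B)/sin(A) = 8·sin(40°)/sin(63°)
sin(40°) ≈ 0.642788, sin(63°) ≈ 0.891007
b ≈ 8·0.642788/0.891007 ≈ 5.1423/0.891007 ≈ 5.77134

b = 5.771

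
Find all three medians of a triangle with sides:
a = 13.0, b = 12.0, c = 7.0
Median formula: m_a = ½√(2b² + 2c² − a²) (and cyclically). a² = 169, b² = 144, c² = 49.
m_a = ½√(2·144 + 2·49 − 169) = ½√217 ≈ ½·14.7309 ≈ 7.36546
m_b = ½√(2·169 + 2·49 − 144) = ½√292 ≈ ½·17.088 ≈ 8.544
m_c = ½√(2·169 + 2·144 − 49) = ½√577 ≈ ½·24.0208 ≈ 12.0104

m_a = 7.365, m_b = 8.544, m_c = 12.01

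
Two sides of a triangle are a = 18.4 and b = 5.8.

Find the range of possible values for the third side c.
Triangle inequality: |a − b| < c < a + b
|a − b| = |18.4 − 5.8| = 12.6
a + b = 18.4 + 5.8 = 24.2

12.6 < c < 24.2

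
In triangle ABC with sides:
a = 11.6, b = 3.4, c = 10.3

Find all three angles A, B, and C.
Law of cosines for each angle (a² = 134.56, b² = 11.56, c² = 106.09):
cos(A) = (b² + c² − a²)/(2bc) = (11.56 + 106.09 − 134.56)/(2·3.4·10.3) = -16.91/70.04 ≈ -0.241433  ⇒  A ≈ 103.971°
cos(B) = (a² + c² − b²)/(2ac) = (134.56 + 106.09 − 11.56)/(2·11.6·10.3) = 229.09/238.96 ≈ 0.958696  ⇒  B ≈ 16.5249°
cos(C) = (a² + b² − c²)/(2ab) = (134.56 + 11.56 − 106.09)/(2·11.6·3.4) = 40.03/78.88 ≈ 0.50748  ⇒  C ≈ 59.5039°
Check: A + B + C ≈ 180°

A = 104°, B = 16.52°, C = 59.5°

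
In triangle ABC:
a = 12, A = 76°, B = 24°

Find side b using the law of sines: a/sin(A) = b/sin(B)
a/sin(A) = b/sin(B)  ⇒  b = a·sin(B)/sin(A) = 12·sin(24°)/sin(76°)
sin(24°) ≈ 0.406737, sin(76°) ≈ 0.970296
b ≈ 12·0.406737/0.970296 ≈ 4.88084/0.970296 ≈ 5.03026

b = 5.03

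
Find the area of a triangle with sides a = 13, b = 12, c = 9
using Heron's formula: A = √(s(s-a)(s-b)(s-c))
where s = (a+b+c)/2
s = (13 + 12 + 9)/2 = 34/2 = 17
s − a = 4, s − b = 5, s − c = 8
s(s−a)(s−b)(s−c) = 17·4·5·8 = 2720
Area = √2720 ≈ 52.1536

s = 17.0, Area = 52.15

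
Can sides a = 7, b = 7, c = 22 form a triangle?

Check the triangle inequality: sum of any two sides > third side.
a + b vs c: 7 + 7 = 14 ≤ 22  ✗
a + c vs b: 7 + 22 = 29 > 7  ✓
b + c vs a: 7 + 22 = 29 > 7  ✓

No: 7 + 7 = 14 is not > 22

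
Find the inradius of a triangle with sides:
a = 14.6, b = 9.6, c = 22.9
r = Area/s where s is the semi-perimeter.
s = (14.6 + 9.6 + 22.9)/2 = 47.1/2 = 23.55
Area = √(s(s−a)(s−b)(s−c)) = √(23.55·8.95·13.95·0.65) ≈ √1911.18 ≈ 43.717
r ≈ 43.717/23.55 ≈ 1.85635

r = 1.856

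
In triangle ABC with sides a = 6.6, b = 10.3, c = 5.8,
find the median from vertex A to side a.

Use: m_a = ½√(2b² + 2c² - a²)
m_a = ½√(2·10.3² + 2·5.8² − 6.6²) = ½√(2·106.09 + 2·33.64 − 43.56) = ½√(212.18 + 67.28 − 43.56) = ½√235.9
√235.9 ≈ 15.359, so m_a ≈ 7.67952

m_a = 7.68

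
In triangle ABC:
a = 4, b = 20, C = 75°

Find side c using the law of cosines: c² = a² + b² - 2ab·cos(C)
c² = 4² + 20² − 2·4·20·cos(75°)
cos(75°) ≈ 0.258819
c² ≈ 16 + 400 − 160·(0.258819) ≈ 416 − 41.411 ≈ 374.589
c ≈ √374.589 ≈ 19.3543

c = 19.35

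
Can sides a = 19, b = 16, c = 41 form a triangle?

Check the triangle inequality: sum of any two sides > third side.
a + b vs c: 19 + 16 = 35 ≤ 41  ✗
a + c vs b: 19 + 41 = 60 > 16  ✓
b + c vs a: 16 + 41 = 57 > 19  ✓

No: 19 + 16 = 35 is not > 41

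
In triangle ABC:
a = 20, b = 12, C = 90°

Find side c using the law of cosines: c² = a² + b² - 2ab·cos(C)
c² = 20² + 12² − 2·20·12·cos(90°)
cos(90°) ≈ 0
c² ≈ 400 + 144 − 480·(0) ≈ 544 − 0 ≈ 544
c ≈ √544 ≈ 23.3238

c = 23.32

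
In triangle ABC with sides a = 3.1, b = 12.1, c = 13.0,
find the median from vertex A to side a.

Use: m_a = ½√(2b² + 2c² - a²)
m_a = ½√(2·12.1² + 2·13.0² − 3.1²) = ½√(2·146.41 + 2·169 − 9.61) = ½√(292.82 + 338 − 9.61) = ½√621.21
√621.21 ≈ 24.9241, so m_a ≈ 12.462

m_a = 12.46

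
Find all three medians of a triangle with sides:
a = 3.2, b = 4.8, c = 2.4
Median formula: m_a = ½√(2b² + 2c² − a²) (and cyclically). a² = 10.24, b² = 23.04, c² = 5.76.
m_a = ½√(2·23.04 + 2·5.76 − 10.24) = ½√47.36 ≈ ½·6.88186 ≈ 3.44093
m_b = ½√(2·10.24 + 2·5.76 − 23.04) = ½√8.96 ≈ ½·2.99333 ≈ 1.49666
m_c = ½√(2·10.24 + 2·23.04 − 5.76) = ½√60.8 ≈ ½·7.79744 ≈ 3.89872

m_a = 3.441, m_b = 1.497, m_c = 3.899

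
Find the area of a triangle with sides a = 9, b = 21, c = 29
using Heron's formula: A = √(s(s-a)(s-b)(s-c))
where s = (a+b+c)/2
s = (9 + 21 + 29)/2 = 59/2 = 29.5
s − a = 20.5, s − b = 8.5, s − c = 0.5
s(s−a)(s−b)(s−c) = 29.5·20.5·8.5·0.5 = 2570.1875
Area = √2570.1875 ≈ 50.697

s = 29.5, Area = 50.7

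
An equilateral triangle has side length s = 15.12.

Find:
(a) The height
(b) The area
(a) The height splits the triangle into two 30-60-90 halves: h = s·√3/2 = 15.12·1.73205/2 ≈ 26.1886/2 ≈ 13.0943
(b) Area = (√3/4)·s² = (√3/4)·15.12² = (√3/4)·228.6144 ≈ 0.433013·228.6144 ≈ 98.9929

Height = 13.09, Area = 98.99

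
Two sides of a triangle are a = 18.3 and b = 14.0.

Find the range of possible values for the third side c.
Triangle inequality: |a − b| < c < a + b
|a − b| = |18.3 − 14.0| = 4.3
a + b = 18.3 + 14.0 = 32.3

4.3 < c < 32.3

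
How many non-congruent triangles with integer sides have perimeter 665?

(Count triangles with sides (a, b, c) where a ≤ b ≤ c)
Let a ≤ b ≤ c with a + b + c = 665. The only binding inequality is a + b > c, i.e. 665 − c > c, so c < 665/2; and c ≥ 665/3 since c is the largest side.
So 222 ≤ c ≤ 332. For each c, b runs from ⌈(665 − c)/2⌉ up to c (then a = 665 − b − c satisfies 1 ≤ a ≤ b automatically), giving c − ⌈(665 − c)/2⌉ + 1 choices.
Summing over c: 1 + 3 + 4 + 6 + … + 165 + 166  (111 terms, c = 222, …, 332) = 9296
Check (closed form: nearest integer to p²/48 for even p, (p+3)²/48 for odd p): (665+3)²/48 = 668²/48 = 446224/48 ≈ 9296.33 → 9296

9296 triangles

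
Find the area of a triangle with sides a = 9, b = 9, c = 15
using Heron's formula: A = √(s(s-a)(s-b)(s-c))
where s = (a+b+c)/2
s = (9 + 9 + 15)/2 = 33/2 = 16.5
s − a = 7.5, s − b = 7.5, s − c = 1.5
s(s−a)(s−b)(s−c) = 16.5·7.5·7.5·1.5 = 1392.1875
Area = √1392.1875 ≈ 37.312

s = 16.5, Area = 37.31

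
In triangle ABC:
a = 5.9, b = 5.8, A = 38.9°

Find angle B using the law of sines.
a/sin(A) = b/sin(B)  ⇒  sin(B) = b·sin(A)/a = 5.8·sin(38.9°)/5.9
sin(38.9°) ≈ 0.627963
sin(B) ≈ 5.8·0.627963/5.9 ≈ 3.64219/5.9 ≈ 0.61732
B = arcsin(0.61732) ≈ 38.1207°
(Since b ≤ a we need B ≤ A, so the obtuse alternative 180° − 38.1207° ≈ 141.879° is rejected.)

B = 38.12°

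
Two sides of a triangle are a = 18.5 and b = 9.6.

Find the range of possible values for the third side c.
Triangle inequality: |a − b| < c < a + b
|a − b| = |18.5 − 9.6| = 8.9
a + b = 18.5 + 9.6 = 28.1

8.9 < c < 28.1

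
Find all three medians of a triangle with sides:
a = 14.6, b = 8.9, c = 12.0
Median formula: m_a = ½√(2b² + 2c² − a²) (and cyclically). a² = 213.16, b² = 79.21, c² = 144.
m_a = ½√(2·79.21 + 2·144 − 213.16) = ½√233.26 ≈ ½·15.2729 ≈ 7.63643
m_b = ½√(2·213.16 + 2·144 − 79.21) = ½√635.11 ≈ ½·25.2014 ≈ 12.6007
m_c = ½√(2·213.16 + 2·79.21 − 144) = ½√440.74 ≈ ½·20.9938 ≈ 10.4969

m_a = 7.636, m_b = 12.6, m_c = 10.5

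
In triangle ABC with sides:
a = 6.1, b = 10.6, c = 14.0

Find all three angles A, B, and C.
Law of cosines for each angle (a² = 37.21, b² = 112.36, c² = 196):
cos(A) = (b² + c² − a²)/(2bc) = (112.36 + 196 − 37.21)/(2·10.6·14.0) = 271.15/296.8 ≈ 0.913578  ⇒  A ≈ 23.9954°
cos(B) = (a² + c² − b²)/(2ac) = (37.21 + 196 − 112.36)/(2·6.1·14.0) = 120.85/170.8 ≈ 0.707553  ⇒  B ≈ 44.9639°
cos(C) = (a² + b² − c²)/(2ab) = (37.21 + 112.36 − 196)/(2·6.1·10.6) = -46.43/129.32 ≈ -0.359032  ⇒  C ≈ 111.041°
Check: A + B + C ≈ 180°

A = 24°, B = 44.96°, C = 111°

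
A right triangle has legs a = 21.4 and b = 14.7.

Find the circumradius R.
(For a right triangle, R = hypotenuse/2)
Hypotenuse c = √(a² + b²) = √(457.96 + 216.09) = √674.05 ≈ 25.9625
R = c/2 ≈ 25.9625/2 ≈ 12.9812

R = 12.98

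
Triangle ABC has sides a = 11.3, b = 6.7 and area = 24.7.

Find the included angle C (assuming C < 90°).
Area = ½·a·b·sin(C)  ⇒  sin(C) = 2·Area/(a·b) = 2·24.7/(11.3·6.7) = 49.4/75.71 ≈ 0.65249
C = arcsin(0.65249) ≈ 40.7296° (taking the acute solution since C < 90°)

C = 40.73°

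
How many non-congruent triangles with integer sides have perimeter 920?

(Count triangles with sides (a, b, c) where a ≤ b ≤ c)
Let a ≤ b ≤ c with a + b + c = 920. The only binding inequality is a + b > c, i.e. 920 − c > c, so c < 920/2; and c ≥ 920/3 since c is the largest side.
So 307 ≤ c ≤ 459. For each c, b runs from ⌈(920 − c)/2⌉ up to c (then a = 920 − b − c satisfies 1 ≤ a ≤ b automatically), giving c − ⌈(920 − c)/2⌉ + 1 choices.
Summing over c: 1 + 3 + 4 + 6 + … + 228 + 229  (153 terms, c = 307, …, 459) = 17633
Check (closed form: nearest integer to p²/48 for even p, (p+3)²/48 for odd p): 920²/48 = 846400/48 ≈ 17633.33 → 17633

17633 triangles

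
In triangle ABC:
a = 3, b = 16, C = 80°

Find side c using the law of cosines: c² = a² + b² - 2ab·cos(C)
c² = 3² + 16² − 2·3·16·cos(80°)
cos(80°) ≈ 0.173648
c² ≈ 9 + 256 − 96·(0.173648) ≈ 265 − 16.6702 ≈ 248.33
c ≈ √248.33 ≈ 15.7585

c = 15.76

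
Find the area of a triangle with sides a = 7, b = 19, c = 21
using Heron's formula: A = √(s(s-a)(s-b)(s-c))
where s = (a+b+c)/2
s = (7 + 19 + 21)/2 = 47/2 = 23.5
s − a = 16.5, s − b = 4.5, s − c = 2.5
s(s−a)(s−b)(s−c) = 23.5·16.5·4.5·2.5 = 4362.1875
Area = √4362.1875 ≈ 66.0469

s = 23.5, Area = 66.05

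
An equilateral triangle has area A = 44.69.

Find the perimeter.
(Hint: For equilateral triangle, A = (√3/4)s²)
A = (√3/4)s²  ⇒  s² = 4A/√3 = 4·44.69/√3 = 178.76/1.73205 ≈ 103.207
s ≈ √103.207 ≈ 10.1591
Perimeter = 3s ≈ 3·10.1591 ≈ 30.4773

Perimeter = 30.48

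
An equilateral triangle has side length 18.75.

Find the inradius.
r = Area/s with s the semi-perimeter.
Area = (√3/4)·18.75² = (√3/4)·351.5625 ≈ 0.433013·351.5625 ≈ 152.231
s = 3·18.75/2 = 28.125
r ≈ 152.231/28.125 ≈ 5.41266
(Equivalently r = side/(2√3) = 18.75/3.4641 ≈ 5.41266.)

r = 5.413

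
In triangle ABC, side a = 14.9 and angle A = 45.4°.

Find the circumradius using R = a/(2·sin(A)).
R = a/(2·sin(A)) = 14.9/(2·sin(45.4°))
sin(45.4°) ≈ 0.712026
R ≈ 14.9/(2·0.712026) = 14.9/1.42405 ≈ 10.4631

R = 10.46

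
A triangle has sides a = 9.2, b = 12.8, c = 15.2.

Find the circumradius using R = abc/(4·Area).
First find the area with Heron's formula.
s = (9.2 + 12.8 + 15.2)/2 = 18.6
Area = √(s(s−a)(s−b)(s−c)) = √(18.6·9.4·5.8·3.4) ≈ √3447.84 ≈ 58.7184
abc = 9.2·12.8·15.2 = 1789.952
R = abc/(4·Area) ≈ 1789.952/(4·58.7184) = 1789.952/234.873 ≈ 7.62092

R = 7.621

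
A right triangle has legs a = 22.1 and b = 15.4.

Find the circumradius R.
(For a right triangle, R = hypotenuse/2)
Hypotenuse c = √(a² + b²) = √(488.41 + 237.16) = √725.57 ≈ 26.9364
R = c/2 ≈ 26.9364/2 ≈ 13.4682

R = 13.47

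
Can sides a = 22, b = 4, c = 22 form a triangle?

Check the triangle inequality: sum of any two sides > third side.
a + b vs c: 22 + 4 = 26 > 22  ✓
a + c vs b: 22 + 22 = 44 > 4  ✓
b + c vs a: 4 + 22 = 26 > 22  ✓

Yes, triangle inequality satisfied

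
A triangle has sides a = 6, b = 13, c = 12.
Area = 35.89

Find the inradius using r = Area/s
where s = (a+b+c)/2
s = (6 + 13 + 12)/2 = 31/2 = 15.5
r = Area/s = 35.89/15.5 ≈ 2.31548

r = 2.315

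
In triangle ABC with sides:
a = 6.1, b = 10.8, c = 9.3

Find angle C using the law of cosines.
c² = a² + b² − 2ab·cos(C)  ⇒  cos(C) = (a² + b² − c²)/(2ab)
cos(C) = (6.1² + 10.8² − 9.3²)/(2·6.1·10.8) = (37.21 + 116.64 − 86.49)/131.76 = 67.36/131.76 ≈ 0.511233
C = arccos(0.511233) ≈ 59.254°

C = 59.25°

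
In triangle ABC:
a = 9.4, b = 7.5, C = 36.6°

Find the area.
Two sides and the included angle (SAS): A = ½·a·b·sin(C) = ½·9.4·7.5·sin(36.6°)
sin(36.6°) ≈ 0.596225
A ≈ ½·70.5·0.596225 = 35.25·0.596225 ≈ 21.0169

Area = 21.02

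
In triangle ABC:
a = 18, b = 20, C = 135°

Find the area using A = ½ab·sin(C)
A = ½·a·b·sin(C) = ½·18·20·sin(135°)
sin(135°) ≈ 0.707107
A ≈ ½·360·0.707107 = 180·0.707107 ≈ 127.279

Area = 127.3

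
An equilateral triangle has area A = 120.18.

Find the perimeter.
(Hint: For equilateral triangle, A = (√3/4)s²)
A = (√3/4)s²  ⇒  s² = 4A/√3 = 4·120.18/√3 = 480.72/1.73205 ≈ 277.544
s ≈ √277.544 ≈ 16.6596
Perimeter = 3s ≈ 3·16.6596 ≈ 49.9789

Perimeter = 49.98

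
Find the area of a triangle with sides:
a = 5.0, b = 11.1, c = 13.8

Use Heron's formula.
s = (5.0 + 11.1 + 13.8)/2 = 29.9/2 = 14.95
s − a = 9.95, s − b = 3.85, s − c = 1.15
s(s−a)(s−b)(s−c) = 14.95·9.95·3.85·1.15 ≈ 658.602
Area = √658.602 ≈ 25.6632

Area = 25.66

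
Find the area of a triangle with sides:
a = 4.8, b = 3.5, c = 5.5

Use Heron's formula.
s = (4.8 + 3.5 + 5.5)/2 = 13.8/2 = 6.9
s − a = 2.1, s − b = 3.4, s − c = 1.4
s(s−a)(s−b)(s−c) = 6.9·2.1·3.4·1.4 ≈ 68.9724
Area = √68.9724 ≈ 8.30496

Area = 8.305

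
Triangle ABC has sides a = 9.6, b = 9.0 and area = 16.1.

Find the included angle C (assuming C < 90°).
Area = ½·a·b·sin(C)  ⇒  sin(C) = 2·Area/(a·b) = 2·16.1/(9.6·9.0) = 32.2/86.4 ≈ 0.372685
C = arcsin(0.372685) ≈ 21.8813° (taking the acute solution since C < 90°)

C = 21.88°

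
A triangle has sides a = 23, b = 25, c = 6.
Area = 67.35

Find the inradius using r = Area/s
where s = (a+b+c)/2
s = (23 + 25 + 6)/2 = 54/2 = 27
r = Area/s = 67.35/27 ≈ 2.49444

r = 2.494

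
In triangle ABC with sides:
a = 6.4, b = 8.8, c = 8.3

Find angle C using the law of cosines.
c² = a² + b² − 2ab·cos(C)  ⇒  cos(C) = (a² + b² − c²)/(2ab)
cos(C) = (6.4² + 8.8² − 8.3²)/(2·6.4·8.8) = (40.96 + 77.44 − 68.89)/112.64 = 49.51/112.64 ≈ 0.439542
C = arccos(0.439542) ≈ 63.9253°

C = 63.93°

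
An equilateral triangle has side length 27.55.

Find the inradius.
r = Area/s with s the semi-perimeter.
Area = (√3/4)·27.55² = (√3/4)·759.0025 ≈ 0.433013·759.0025 ≈ 328.658
s = 3·27.55/2 = 41.325
r ≈ 328.658/41.325 ≈ 7.953
(Equivalently r = side/(2√3) = 27.55/3.4641 ≈ 7.953.)

r = 7.953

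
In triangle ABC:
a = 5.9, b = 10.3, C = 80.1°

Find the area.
Two sides and the included angle (SAS): A = ½·a·b·sin(C) = ½·5.9·10.3·sin(80.1°)
sin(80.1°) ≈ 0.985109
A ≈ ½·60.77·0.985109 = 30.385·0.985109 ≈ 29.9325

Area = 29.93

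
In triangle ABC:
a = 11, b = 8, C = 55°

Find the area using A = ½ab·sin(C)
A = ½·a·b·sin(C) = ½·11·8·sin(55°)
sin(55°) ≈ 0.819152
A ≈ ½·88·0.819152 = 44·0.819152 ≈ 36.0427

Area = 36.04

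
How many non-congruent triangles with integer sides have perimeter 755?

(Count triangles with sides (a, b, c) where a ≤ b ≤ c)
Let a ≤ b ≤ c with a + b + c = 755. The only binding inequality is a + b > c, i.e. 755 − c > c, so c < 755/2; and c ≥ 755/3 since c is the largest side.
So 252 ≤ c ≤ 377. For each c, b runs from ⌈(755 − c)/2⌉ up to c (then a = 755 − b − c satisfies 1 ≤ a ≤ b automatically), giving c − ⌈(755 − c)/2⌉ + 1 choices.
Summing over c: 1 + 3 + 4 + 6 + … + 187 + 189  (126 terms, c = 252, …, 377) = 11970
Check (closed form: nearest integer to p²/48 for even p, (p+3)²/48 for odd p): (755+3)²/48 = 758²/48 = 574564/48 ≈ 11970.08 → 11970

11970 triangles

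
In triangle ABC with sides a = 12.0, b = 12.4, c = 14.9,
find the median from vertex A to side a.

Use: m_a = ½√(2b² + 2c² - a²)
m_a = ½√(2·12.4² + 2·14.9² − 12.0²) = ½√(2·153.76 + 2·222.01 − 144) = ½√(307.52 + 444.02 − 144) = ½√607.54
√607.54 ≈ 24.6483, so m_a ≈ 12.3242

m_a = 12.32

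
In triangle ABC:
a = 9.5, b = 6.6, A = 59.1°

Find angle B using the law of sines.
a/sin(A) = b/sin(B)  ⇒  sin(B) = b·sin(A)/a = 6.6·sin(59.1°)/9.5
sin(59.1°) ≈ 0.858065
sin(B) ≈ 6.6·0.858065/9.5 ≈ 5.66323/9.5 ≈ 0.596129
B = arcsin(0.596129) ≈ 36.5932°
(Since b ≤ a we need B ≤ A, so the obtuse alternative 180° − 36.5932° ≈ 143.407° is rejected.)

B = 36.59°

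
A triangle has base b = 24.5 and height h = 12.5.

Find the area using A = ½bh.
A = ½·b·h = ½·24.5·12.5 = ½·306.25 = 153.125

Area = 153.125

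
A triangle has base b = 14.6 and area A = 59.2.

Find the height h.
A = ½·b·h  ⇒  h = 2A/b = 2·59.2/14.6 = 118.4/14.6 ≈ 8.10959

h = 8.11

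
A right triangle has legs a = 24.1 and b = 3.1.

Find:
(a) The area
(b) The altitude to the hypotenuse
(a) The legs are perpendicular, so Area = ½·a·b = ½·24.1·3.1 = ½·74.71 = 37.355
(b) Hypotenuse c = √(a² + b²) = √(580.81 + 9.61) = √590.42 ≈ 24.2986
    Area = ½·c·h_c  ⇒  h_c = 2·Area/c = 74.71/24.2986 ≈ 3.07467

Area = 37.355, h_c = 3.075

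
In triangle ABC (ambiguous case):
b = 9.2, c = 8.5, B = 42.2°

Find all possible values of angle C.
b/sin(B) = c/sin(C)  ⇒  sin(C) = c·sin(B)/b = 8.5·sin(42.2°)/9.2
sin(42.2°) ≈ 0.671721
sin(C) ≈ 8.5·0.671721/9.2 ≈ 5.70963/9.2 ≈ 0.620611
Candidate 1: C₁ = arcsin(0.620611) ≈ 38.3608°  →  A = 180° − 42.2° − 38.3608° ≈ 99.4392° > 0, valid
Candidate 2: C₂ = 180° − C₁ ≈ 141.639°  →  A = 180° − 42.2° − 141.639° ≈ -3.8392° ≤ 0, not a valid triangle

C = 38.36° (one solution)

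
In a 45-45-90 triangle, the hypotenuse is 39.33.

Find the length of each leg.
In a 45-45-90 triangle hypotenuse = leg·√2, so leg = hypotenuse/√2.
Leg = 39.33/√2 ≈ 39.33/1.41421 ≈ 27.8105

Each leg = 27.81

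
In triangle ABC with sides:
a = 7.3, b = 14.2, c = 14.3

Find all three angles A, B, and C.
Law of cosines for each angle (a² = 53.29, b² = 201.64, c² = 204.49):
cos(A) = (b² + c² − a²)/(2bc) = (201.64 + 204.49 − 53.29)/(2·14.2·14.3) = 352.84/406.12 ≈ 0.868807  ⇒  A ≈ 29.6797°
cos(B) = (a² + c² − b²)/(2ac) = (53.29 + 204.49 − 201.64)/(2·7.3·14.3) = 56.14/208.78 ≈ 0.268895  ⇒  B ≈ 74.4014°
cos(C) = (a² + b² − c²)/(2ab) = (53.29 + 201.64 − 204.49)/(2·7.3·14.2) = 50.44/207.32 ≈ 0.243295  ⇒  C ≈ 75.9189°
Check: A + B + C ≈ 180°

A = 29.68°, B = 74.4°, C = 75.92°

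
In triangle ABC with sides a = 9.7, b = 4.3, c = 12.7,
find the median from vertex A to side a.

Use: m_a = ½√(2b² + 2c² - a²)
m_a = ½√(2·4.3² + 2·12.7² − 9.7²) = ½√(2·18.49 + 2·161.29 − 94.09) = ½√(36.98 + 322.58 − 94.09) = ½√265.47
√265.47 ≈ 16.2933, so m_a ≈ 8.14663

m_a = 8.147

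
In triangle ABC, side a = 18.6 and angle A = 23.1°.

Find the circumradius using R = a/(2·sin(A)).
R = a/(2·sin(A)) = 18.6/(2·sin(23.1°))
sin(23.1°) ≈ 0.392337
R ≈ 18.6/(2·0.392337) = 18.6/0.784674 ≈ 23.7041

R = 23.7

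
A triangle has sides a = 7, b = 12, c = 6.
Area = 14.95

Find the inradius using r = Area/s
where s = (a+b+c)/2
s = (7 + 12 + 6)/2 = 25/2 = 12.5
r = Area/s = 14.95/12.5 ≈ 1.196

r = 1.196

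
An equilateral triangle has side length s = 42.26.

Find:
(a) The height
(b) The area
(a) The height splits the triangle into two 30-60-90 halves: h = s·√3/2 = 42.26·1.73205/2 ≈ 73.1965/2 ≈ 36.5982
(b) Area = (√3/4)·s² = (√3/4)·42.26² = (√3/4)·1785.9076 ≈ 0.433013·1785.9076 ≈ 773.321

Height = 36.6, Area = 773.3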